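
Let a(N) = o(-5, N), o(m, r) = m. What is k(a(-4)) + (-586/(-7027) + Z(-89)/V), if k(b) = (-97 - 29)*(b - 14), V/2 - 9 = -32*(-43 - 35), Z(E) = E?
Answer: 84283726837/35205270 ≈ 2394.1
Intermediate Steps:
a(N) = -5
V = 5010 (V = 18 + 2*(-32*(-43 - 35)) = 18 + 2*(-32*(-78)) = 18 + 2*2496 = 18 + 4992 = 5010)
k(b) = 1764 - 126*b (k(b) = -126*(-14 + b) = 1764 - 126*b)
k(a(-4)) + (-586/(-7027) + Z(-89)/V) = (1764 - 126*(-5)) + (-586/(-7027) - 89/5010) = (1764 + 630) + (-586*(-1/7027) - 89*1/5010) = 2394 + (586/7027 - 89/5010) = 2394 + 2310457/35205270 = 84283726837/35205270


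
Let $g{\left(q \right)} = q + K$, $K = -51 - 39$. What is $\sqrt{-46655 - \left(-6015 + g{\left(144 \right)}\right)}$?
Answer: $i \sqrt{40694} \approx 201.73 i$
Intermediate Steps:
$K = -90$
$g{\left(q \right)} = -90 + q$ ($g{\left(q \right)} = q - 90 = -90 + q$)
$\sqrt{-46655 - \left(-6015 + g{\left(144 \right)}\right)} = \sqrt{-46655 + \left(6015 - \left(-90 + 144\right)\right)} = \sqrt{-46655 + \left(6015 - 54\right)} = \sqrt{-46655 + 5961} = \sqrt{-40694} = i \sqrt{40694}$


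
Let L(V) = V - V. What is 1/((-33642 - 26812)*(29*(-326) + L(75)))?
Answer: 1/571532116 ≈ 1.7497e-9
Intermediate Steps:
L(V) = 0
1/((-33642 - 26812)*(29*(-326) + L(75))) = 1/((-33642 - 26812)*(29*(-326) + 0)) = 1/(-60454*(-9454 + 0)) = 1/(-60454*(-9454)) = 1/571532116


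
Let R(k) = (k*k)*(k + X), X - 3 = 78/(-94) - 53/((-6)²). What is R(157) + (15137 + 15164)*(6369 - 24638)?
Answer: -930061726123/1692 ≈ -5.4968e+8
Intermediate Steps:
X = 1181/1692 (X = 3 + (78/(-94) - 53/((-6)²)) = 3 + (78*(-1/94) - 53/36) = 3 + (-39/47 - 53*1/36) = 3 + (-39/47 - 53/36) = 3 - 3895/1692 = 1181/1692 ≈ 0.69799)
R(k) = k²*(1181/1692 + k) (R(k) = (k*k)*(k + 1181/1692) = k²*(1181/1692 + k))
R(157) + (15137 + 15164)*(6369 - 24638) = 157²*(1181/1692 + 157) + (15137 + 15164)*(6369 - 24638) = 24649*(266825/1692) + 30301*(-18269) = 6576969425/1692 - 553568969 = -930061726123/1692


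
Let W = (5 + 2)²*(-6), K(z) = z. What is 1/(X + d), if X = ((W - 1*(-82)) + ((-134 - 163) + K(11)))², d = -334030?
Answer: -1/86026 ≈ -1.1624e-5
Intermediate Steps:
W = -294 (W = 7²*(-6) = 49*(-6) = -294)
X = 248004 (X = ((-294 - 1*(-82)) + ((-134 - 163) + 11))² = ((-294 + 82) + (-297 + 11))² = (-212 - 286)² = (-498)² = 248004)
1/(X + d) = 1/(248004 - 334030) = 1/(-86026) = -1/86026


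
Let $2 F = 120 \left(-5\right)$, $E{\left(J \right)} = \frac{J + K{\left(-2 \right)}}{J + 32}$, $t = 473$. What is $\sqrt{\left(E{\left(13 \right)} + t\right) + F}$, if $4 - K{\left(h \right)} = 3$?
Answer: $\frac{\sqrt{38995}}{15} \approx 13.165$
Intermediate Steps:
$K{\left(h \right)} = 1$ ($K{\left(h \right)} = 4 - 3 = 1$)
$E{\left(J \right)} = \frac{1 + J}{32 + J}$ ($E{\left(J \right)} = \frac{J + 1}{J + 32} = \frac{1 + J}{32 + J}$)
$F = -300$ ($F = \frac{120 \left(-5\right)}{2} = \frac{1}{2} \left(-600\right) = -300$)
$\sqrt{\left(E{\left(13 \right)} + t\right) + F} = \sqrt{\left(\frac{1 + 13}{32 + 13} + 473\right) - 300} = \sqrt{\left(\frac{1}{45} \cdot 14 + 473\right) - 300} = \sqrt{\left(\frac{14}{45} + 473\right) - 300} = \sqrt{\frac{21299}{45} - 300} = \sqrt{\frac{7799}{45}} = \frac{\sqrt{38995}}{15}$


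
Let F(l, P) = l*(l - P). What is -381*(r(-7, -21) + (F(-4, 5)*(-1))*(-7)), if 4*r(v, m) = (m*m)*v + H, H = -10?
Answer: 795909/4 ≈ 1.9898e+5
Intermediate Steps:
r(v, m) = -5/2 + v*m²/4 (r(v, m) = ((m*m)*v - 10)/4 = (m²*v - 10)/4 = (v*m² - 10)/4 = (-10 + v*m²)/4 = -5/2 + v*m²/4)
-381*(r(-7, -21) + (F(-4, 5)*(-1))*(-7)) = -381*((-5/2 + (¼)*(-7)*(-21)²) + (-4*(-4 - 1*5)*(-1))*(-7)) = -381*((-5/2 + (¼)*(-7)*441) + (-4*(-4 - 5)*(-1))*(-7)) = -381*((-5/2 - 3087/4) + (-4*(-9)*(-1))*(-7)) = -381*(-3097/4 + (36*(-1))*(-7)) = -381*(-3097/4 - 36*(-7)) = -381*(-3097/4 + 252) = -381*(-2089/4) = 795909/4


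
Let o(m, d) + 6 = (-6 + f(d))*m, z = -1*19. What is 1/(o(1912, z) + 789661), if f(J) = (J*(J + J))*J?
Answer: -1/25450633 ≈ -3.9292e-8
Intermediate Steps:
f(J) = 2*J**3 (f(J) = (J*(2*J))*J = (2*J**2)*J = 2*J**3)
z = -19
o(m, d) = -6 + m*(-6 + 2*d**3) (o(m, d) = -6 + (-6 + 2*d**3)*m = -6 + m*(-6 + 2*d**3))
1/(o(1912, z) + 789661) = 1/((-6 - 6*1912 + 2*1912*(-19)**3) + 789661) = 1/((-6 - 11472 + 2*1912*(-6859)) + 789661) = 1/((-6 - 11472 - 26228816) + 789661) = 1/(-26240294 + 789661) = 1/(-25450633) = -1/25450633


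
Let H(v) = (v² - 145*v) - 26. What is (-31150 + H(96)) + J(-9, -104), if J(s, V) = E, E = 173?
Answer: -35707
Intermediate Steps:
J(s, V) = 173
H(v) = -26 + v² - 145*v
(-31150 + H(96)) + J(-9, -104) = (-31150 + (-26 + 96² - 145*96)) + 173 = (-31150 + (-26 + 9216 - 13920)) + 173 = (-31150 - 4730) + 173 = -35880 + 173 = -35707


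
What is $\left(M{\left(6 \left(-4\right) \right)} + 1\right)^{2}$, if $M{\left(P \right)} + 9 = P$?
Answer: $1024$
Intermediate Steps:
$M{\left(P \right)} = -9 + P$
$\left(M{\left(6 \left(-4\right) \right)} + 1\right)^{2} = \left(\left(-9 + 6 \left(-4\right)\right) + 1\right)^{2} = \left(\left(-9 - 24\right) + 1\right)^{2} = \left(-33 + 1\right)^{2} = \left(-32\right)^{2} = 1024$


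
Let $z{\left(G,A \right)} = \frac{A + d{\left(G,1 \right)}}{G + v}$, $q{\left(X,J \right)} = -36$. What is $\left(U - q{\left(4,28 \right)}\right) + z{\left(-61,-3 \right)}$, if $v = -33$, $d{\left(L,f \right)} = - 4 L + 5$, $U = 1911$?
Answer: $\frac{91386}{47} \approx 1944.4$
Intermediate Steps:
$d{\left(L,f \right)} = 5 - 4 L$
$z{\left(G,A \right)} = \frac{5 + A - 4 G}{-33 + G}$ ($z{\left(G,A \right)} = \frac{A - \left(-5 + 4 G\right)}{G - 33} = \frac{5 + A - 4 G}{-33 + G}$)
$\left(U - q{\left(4,28 \right)}\right) + z{\left(-61,-3 \right)} = \left(1911 - -36\right) + \frac{5 - 3 - -244}{-33 - 61} = \left(1911 + 36\right) + \frac{5 - 3 + 244}{-94} = 1947 - \frac{123}{47} = \frac{91386}{47}$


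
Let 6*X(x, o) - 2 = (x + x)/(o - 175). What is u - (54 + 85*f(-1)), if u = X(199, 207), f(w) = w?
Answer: 1069/32 ≈ 33.406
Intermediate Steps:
X(x, o) = ⅓ + x/(3*(-175 + o)) (X(x, o) = ⅓ + ((x + x)/(o - 175))/6 = ⅓ + ((2*x)/(-175 + o))/6 = ⅓ + (2*x/(-175 + o))/6 = ⅓ + x/(3*(-175 + o)))
u = 77/32 (u = (-175 + 207 + 199)/(3*(-175 + 207)) = (⅓)*231/32 = (⅓)*(1/32)*231 = 77/32 ≈ 2.4063)
u - (54 + 85*f(-1)) = 77/32 - (54 + 85*(-1)) = 77/32 - (54 - 85) = 77/32 - 1*(-31) = 77/32 + 31 = 1069/32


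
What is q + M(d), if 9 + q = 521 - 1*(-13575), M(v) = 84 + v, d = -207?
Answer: 13964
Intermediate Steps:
q = 14087 (q = -9 + (521 - 1*(-13575)) = -9 + (521 + 13575) = -9 + 14096 = 14087)
q + M(d) = 14087 + (84 - 207) = 14087 - 123 = 13964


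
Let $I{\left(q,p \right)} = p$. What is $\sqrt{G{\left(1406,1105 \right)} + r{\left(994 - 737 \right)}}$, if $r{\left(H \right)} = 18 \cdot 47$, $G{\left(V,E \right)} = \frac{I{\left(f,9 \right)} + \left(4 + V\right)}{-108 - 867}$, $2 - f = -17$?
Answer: $\frac{\sqrt{3568201}}{65} \approx 29.061$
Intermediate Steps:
$f = 19$ ($f = 2 - -17 = 2 + 17 = 19$)
$G{\left(V,E \right)} = - \frac{1}{75} - \frac{V}{975}$ ($G{\left(V,E \right)} = \frac{9 + \left(4 + V\right)}{-108 - 867} = \frac{13 + V}{-975} = \left(13 + V\right) \left(- \frac{1}{975}\right) = - \frac{1}{75} - \frac{V}{975}$)
$r{\left(H \right)} = 846$
$\sqrt{G{\left(1406,1105 \right)} + r{\left(994 - 737 \right)}} = \sqrt{\left(- \frac{1}{75} - \frac{1406}{975}\right) + 846} = \sqrt{- \frac{473}{325} + 846} = \sqrt{\frac{274477}{325}} = \frac{\sqrt{3568201}}{65}$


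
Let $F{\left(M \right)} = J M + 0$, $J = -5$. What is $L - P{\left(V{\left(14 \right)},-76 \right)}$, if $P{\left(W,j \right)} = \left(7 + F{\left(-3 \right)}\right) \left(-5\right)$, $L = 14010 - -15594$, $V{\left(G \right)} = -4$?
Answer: $29714$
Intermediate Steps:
$F{\left(M \right)} = - 5 M$ ($F{\left(M \right)} = - 5 M + 0 = - 5 M$)
$L = 29604$ ($L = 14010 + 15594 = 29604$)
$P{\left(W,j \right)} = -110$ ($P{\left(W,j \right)} = \left(7 - -15\right) \left(-5\right) = \left(7 + 15\right) \left(-5\right) = 22 \left(-5\right) = -110$)
$L - P{\left(V{\left(14 \right)},-76 \right)} = 29604 - -110 = 29604 + 110 = 29714$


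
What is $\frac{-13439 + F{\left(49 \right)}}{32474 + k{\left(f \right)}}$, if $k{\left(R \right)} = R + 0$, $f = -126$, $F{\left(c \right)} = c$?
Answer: $- \frac{6695}{16174} \approx -0.41394$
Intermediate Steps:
$k{\left(R \right)} = R$
$\frac{-13439 + F{\left(49 \right)}}{32474 + k{\left(f \right)}} = \frac{-13439 + 49}{32474 - 126} = - \frac{13390}{32348} = \left(-13390\right) \frac{1}{32348} = - \frac{6695}{16174}$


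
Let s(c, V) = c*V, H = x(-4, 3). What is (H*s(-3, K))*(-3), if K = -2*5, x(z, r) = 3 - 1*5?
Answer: 180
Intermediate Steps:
x(z, r) = -2 (x(z, r) = 3 - 5 = -2)
H = -2
K = -10
s(c, V) = V*c
(H*s(-3, K))*(-3) = -(-20)*(-3)*(-3) = -2*30*(-3) = -60*(-3) = 180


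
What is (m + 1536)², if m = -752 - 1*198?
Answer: 343396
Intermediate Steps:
m = -950 (m = -752 - 198 = -950)
(m + 1536)² = (-950 + 1536)² = 586² = 343396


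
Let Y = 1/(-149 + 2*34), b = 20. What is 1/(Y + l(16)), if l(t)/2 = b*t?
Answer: 81/51839 ≈ 0.0015625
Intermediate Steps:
Y = -1/81 (Y = 1/(-149 + 68) = 1/(-81) = -1/81 ≈ -0.012346)
l(t) = 40*t (l(t) = 2*(20*t) = 40*t)
1/(Y + l(16)) = 1/(-1/81 + 40*16) = 1/(-1/81 + 640) = 1/(51839/81) = 81/51839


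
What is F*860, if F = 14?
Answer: 12040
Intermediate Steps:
F*860 = 14*860 = 12040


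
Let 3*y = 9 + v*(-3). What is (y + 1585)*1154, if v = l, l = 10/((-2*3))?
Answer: 5503426/3 ≈ 1.8345e+6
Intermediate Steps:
l = -5/3 (l = 10/(-6) = 10*(-1/6) = -5/3 ≈ -1.6667)
v = -5/3 ≈ -1.6667
y = 14/3 (y = (9 - 5/3*(-3))/3 = (9 + 5)/3 = (1/3)*14 = 14/3 ≈ 4.6667)
(y + 1585)*1154 = (14/3 + 1585)*1154 = (4769/3)*1154 = 5503426/3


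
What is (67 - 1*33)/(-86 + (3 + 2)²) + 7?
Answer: 393/61 ≈ 6.4426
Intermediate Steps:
(67 - 1*33)/(-86 + (3 + 2)²) + 7 = (67 - 33)/(-86 + 5²) + 7 = 34/(-86 + 25) + 7 = 34/(-61) + 7 = -1/61*34 + 7 = -34/61 + 7 = 393/61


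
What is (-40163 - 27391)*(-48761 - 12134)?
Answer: 4113700830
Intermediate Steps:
(-40163 - 27391)*(-48761 - 12134) = -67554*(-60895) = 4113700830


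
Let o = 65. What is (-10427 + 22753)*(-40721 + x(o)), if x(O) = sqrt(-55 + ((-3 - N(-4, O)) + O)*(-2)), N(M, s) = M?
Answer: -501927046 + 12326*I*sqrt(187) ≈ -5.0193e+8 + 1.6856e+5*I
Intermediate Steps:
x(O) = sqrt(-57 - 2*O) (x(O) = sqrt(-55 + ((-3 - 1*(-4)) + O)*(-2)) = sqrt(-55 + ((-3 + 4) + O)*(-2)) = sqrt(-55 + (1 + O)*(-2)) = sqrt(-55 + (-2 - 2*O)) = sqrt(-57 - 2*O))
(-10427 + 22753)*(-40721 + x(o)) = (-10427 + 22753)*(-40721 + sqrt(-57 - 2*65)) = 12326*(-40721 + sqrt(-57 - 130)) = 12326*(-40721 + sqrt(-187)) = 12326*(-40721 + I*sqrt(187)) = -501927046 + 12326*I*sqrt(187)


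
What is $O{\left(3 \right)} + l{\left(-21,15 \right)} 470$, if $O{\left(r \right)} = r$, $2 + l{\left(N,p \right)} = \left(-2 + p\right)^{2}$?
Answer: $78493$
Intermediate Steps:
$l{\left(N,p \right)} = -2 + \left(-2 + p\right)^{2}$
$O{\left(3 \right)} + l{\left(-21,15 \right)} 470 = 3 + \left(-2 + \left(-2 + 15\right)^{2}\right) 470 = 3 + \left(-2 + 13^{2}\right) 470 = 3 + \left(-2 + 169\right) 470 = 3 + 167 \cdot 470 = 3 + 78490 = 78493$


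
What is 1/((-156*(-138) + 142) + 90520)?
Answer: 1/112190 ≈ 8.9135e-6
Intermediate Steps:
1/((-156*(-138) + 142) + 90520) = 1/((21528 + 142) + 90520) = 1/(21670 + 90520) = 1/112190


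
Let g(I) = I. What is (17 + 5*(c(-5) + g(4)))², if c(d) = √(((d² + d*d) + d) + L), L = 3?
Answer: 2569 + 1480*√3 ≈ 5132.4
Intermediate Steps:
c(d) = √(3 + d + 2*d²) (c(d) = √(((d² + d*d) + d) + 3) = √(((d² + d²) + d) + 3) = √((2*d² + d) + 3) = √((d + 2*d²) + 3) = √(3 + d + 2*d²))
(17 + 5*(c(-5) + g(4)))² = (17 + 5*(√(3 - 5 + 2*(-5)²) + 4))² = (17 + 5*(√(3 - 5 + 2*25) + 4))² = (17 + 5*(√(3 - 5 + 50) + 4))² = (17 + 5*(√48 + 4))² = (17 + 5*(4*√3 + 4))² = (17 + 5*(4 + 4*√3))² = (17 + (20 + 20*√3))² = (37 + 20*√3)²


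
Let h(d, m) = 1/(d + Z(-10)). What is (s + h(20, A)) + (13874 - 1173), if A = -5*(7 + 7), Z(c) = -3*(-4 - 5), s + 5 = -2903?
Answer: 460272/47 ≈ 9793.0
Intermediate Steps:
s = -2908 (s = -5 - 2903 = -2908)
Z(c) = 27 (Z(c) = -3*(-9) = 27)
A = -70 (A = -5*14 = -70)
h(d, m) = 1/(27 + d) (h(d, m) = 1/(d + 27) = 1/(27 + d))
(s + h(20, A)) + (13874 - 1173) = (-2908 + 1/(27 + 20)) + (13874 - 1173) = (-2908 + 1/47) + 12701 = -136675/47 + 12701 = 460272/47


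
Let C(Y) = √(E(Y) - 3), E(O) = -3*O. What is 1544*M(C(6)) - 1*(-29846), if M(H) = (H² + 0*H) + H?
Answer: -2578 + 1544*I*√21 ≈ -2578.0 + 7075.5*I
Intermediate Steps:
C(Y) = √(-3 - 3*Y) (C(Y) = √(-3*Y - 3) = √(-3 - 3*Y))
M(H) = H + H² (M(H) = (H² + 0) + H = H² + H = H + H²)
1544*M(C(6)) - 1*(-29846) = 1544*(√(-3 - 3*6)*(1 + √(-3 - 3*6))) - 1*(-29846) = 1544*(√(-3 - 18)*(1 + √(-3 - 18))) + 29846 = 1544*(√(-21)*(1 + √(-21))) + 29846 = 1544*((I*√21)*(1 + I*√21)) + 29846 = 1544*(I*√21*(1 + I*√21)) + 29846 = 1544*I*√21*(1 + I*√21) + 29846 = 29846 + 1544*I*√21*(1 + I*√21)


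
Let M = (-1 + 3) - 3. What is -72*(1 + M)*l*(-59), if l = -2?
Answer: 0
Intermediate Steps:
M = -1 (M = 2 - 3 = -1)
-72*(1 + M)*l*(-59) = -72*(1 - 1)*(-2)*(-59) = -0*(-2)*(-59) = -72*0*(-59) = 0*(-59) = 0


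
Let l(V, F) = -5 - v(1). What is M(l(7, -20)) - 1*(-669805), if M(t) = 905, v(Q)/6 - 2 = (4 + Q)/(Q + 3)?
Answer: 670710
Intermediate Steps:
v(Q) = 12 + 6*(4 + Q)/(3 + Q) (v(Q) = 12 + 6*((4 + Q)/(Q + 3)) = 12 + 6*((4 + Q)/(3 + Q)) = 12 + 6*(4 + Q)/(3 + Q))
l(V, F) = -49/2 (l(V, F) = -5 - 6*(10 + 3*1)/(3 + 1) = -5 - 6*(10 + 3)/4 = -5 - 6*13/4 = -5 - 1*39/2 = -5 - 39/2 = -49/2)
M(l(7, -20)) - 1*(-669805) = 905 - 1*(-669805) = 905 + 669805 = 670710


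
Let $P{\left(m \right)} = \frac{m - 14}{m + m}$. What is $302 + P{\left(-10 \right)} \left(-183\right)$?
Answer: $\frac{412}{5} \approx 82.4$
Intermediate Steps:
$P{\left(m \right)} = \frac{-14 + m}{2 m}$
$302 + P{\left(-10 \right)} \left(-183\right) = 302 + \frac{-14 - 10}{2 \left(-10\right)} \left(-183\right) = 302 + \frac{1}{2} \left(- \frac{1}{10}\right) \left(-24\right) \left(-183\right) = 302 + \frac{6}{5} \left(-183\right) = 302 - \frac{1098}{5} = \frac{412}{5}$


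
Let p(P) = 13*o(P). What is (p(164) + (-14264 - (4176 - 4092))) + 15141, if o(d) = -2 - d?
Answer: -1365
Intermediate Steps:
p(P) = -26 - 13*P (p(P) = 13*(-2 - P) = -26 - 13*P)
(p(164) + (-14264 - (4176 - 4092))) + 15141 = ((-26 - 13*164) + (-14264 - (4176 - 4092))) + 15141 = ((-26 - 2132) + (-14264 - 1*84)) + 15141 = (-2158 + (-14264 - 84)) + 15141 = (-2158 - 14348) + 15141 = -16506 + 15141 = -1365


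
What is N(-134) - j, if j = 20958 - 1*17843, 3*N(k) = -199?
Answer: -9544/3 ≈ -3181.3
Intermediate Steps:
N(k) = -199/3 (N(k) = (⅓)*(-199) = -199/3)
j = 3115 (j = 20958 - 17843 = 3115)
N(-134) - j = -199/3 - 1*3115 = -199/3 - 3115 = -9544/3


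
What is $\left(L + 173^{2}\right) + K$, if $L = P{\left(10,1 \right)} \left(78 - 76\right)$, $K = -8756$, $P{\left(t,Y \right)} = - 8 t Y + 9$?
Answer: $21031$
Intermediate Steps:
$P{\left(t,Y \right)} = 9 - 8 Y t$ ($P{\left(t,Y \right)} = - 8 Y t + 9 = 9 - 8 Y t$)
$L = -142$ ($L = \left(9 - 8 \cdot 10\right) \left(78 - 76\right) = \left(9 - 80\right) 2 = \left(-71\right) 2 = -142$)
$\left(L + 173^{2}\right) + K = \left(-142 + 173^{2}\right) - 8756 = \left(-142 + 29929\right) - 8756 = 29787 - 8756 = 21031$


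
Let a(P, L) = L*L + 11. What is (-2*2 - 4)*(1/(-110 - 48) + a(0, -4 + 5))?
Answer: -7580/79 ≈ -95.949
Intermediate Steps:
a(P, L) = 11 + L² (a(P, L) = L² + 11 = 11 + L²)
(-2*2 - 4)*(1/(-110 - 48) + a(0, -4 + 5)) = (-2*2 - 4)*(1/(-110 - 48) + (11 + (-4 + 5)²)) = (-4 - 4)*(1/(-158) + (11 + 1²)) = -8*(-1/158 + (11 + 1)) = -8*(-1/158 + 12) = -8*1895/158 = -7580/79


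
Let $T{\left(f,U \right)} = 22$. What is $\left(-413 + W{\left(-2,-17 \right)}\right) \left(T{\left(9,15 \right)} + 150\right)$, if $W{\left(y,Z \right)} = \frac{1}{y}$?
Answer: $-71122$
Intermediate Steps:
$\left(-413 + W{\left(-2,-17 \right)}\right) \left(T{\left(9,15 \right)} + 150\right) = \left(-413 + \frac{1}{-2}\right) \left(22 + 150\right) = \left(-413 - \frac{1}{2}\right) 172 = \left(- \frac{827}{2}\right) 172 = -71122$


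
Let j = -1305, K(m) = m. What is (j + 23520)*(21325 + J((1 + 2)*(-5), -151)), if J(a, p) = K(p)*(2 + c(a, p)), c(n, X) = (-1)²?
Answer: 463671480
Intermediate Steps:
c(n, X) = 1
J(a, p) = 3*p (J(a, p) = p*(2 + 1) = p*3 = 3*p)
(j + 23520)*(21325 + J((1 + 2)*(-5), -151)) = (-1305 + 23520)*(21325 + 3*(-151)) = 22215*(21325 - 453) = 22215*20872 = 463671480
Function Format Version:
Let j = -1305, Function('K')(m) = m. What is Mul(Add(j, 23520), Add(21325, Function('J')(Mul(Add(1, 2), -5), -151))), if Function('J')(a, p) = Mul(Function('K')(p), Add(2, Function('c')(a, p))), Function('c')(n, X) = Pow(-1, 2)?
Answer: 463671480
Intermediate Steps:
Function('c')(n, X) = 1
Function('J')(a, p) = Mul(3, p) (Function('J')(a, p) = Mul(p, Add(2, 1)) = Mul(p, 3) = Mul(3, p))
Mul(Add(j, 23520), Add(21325, Function('J')(Mul(Add(1, 2), -5), -151))) = Mul(Add(-1305, 23520), Add(21325, Mul(3, -151))) = Mul(22215, Add(21325, -453)) = Mul(22215, 20872) = 463671480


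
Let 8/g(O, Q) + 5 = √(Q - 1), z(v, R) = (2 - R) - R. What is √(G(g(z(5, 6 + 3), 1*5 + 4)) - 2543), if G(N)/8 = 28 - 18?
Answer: I*√2463 ≈ 49.629*I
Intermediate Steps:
z(v, R) = 2 - 2*R
g(O, Q) = 8/(-5 + √(-1 + Q)) (g(O, Q) = 8/(-5 + √(Q - 1)) = 8/(-5 + √(-1 + Q)))
G(N) = 80 (G(N) = 8*(28 - 18) = 8*10 = 80)
√(G(g(z(5, 6 + 3), 1*5 + 4)) - 2543) = √(80 - 2543) = √(-2463) = I*√2463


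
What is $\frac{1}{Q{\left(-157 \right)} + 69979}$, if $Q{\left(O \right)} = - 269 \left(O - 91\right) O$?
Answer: $- \frac{1}{10403805} \approx -9.6119 \cdot 10^{-8}$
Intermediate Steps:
$Q{\left(O \right)} = O \left(24479 - 269 O\right)$ ($Q{\left(O \right)} = - 269 \left(-91 + O\right) O = \left(24479 - 269 O\right) O = O \left(24479 - 269 O\right)$)
$\frac{1}{Q{\left(-157 \right)} + 69979} = \frac{1}{269 \left(-157\right) \left(91 - -157\right) + 69979} = \frac{1}{269 \left(-157\right) \left(91 + 157\right) + 69979} = \frac{1}{269 \left(-157\right) 248 + 69979} = \frac{1}{-10473784 + 69979} = \frac{1}{-10403805} = - \frac{1}{10403805}$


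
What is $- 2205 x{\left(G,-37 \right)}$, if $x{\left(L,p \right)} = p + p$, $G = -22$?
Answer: $163170$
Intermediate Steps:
$x{\left(L,p \right)} = 2 p$
$- 2205 x{\left(G,-37 \right)} = - 2205 \cdot 2 \left(-37\right) = \left(-2205\right) \left(-74\right) = 163170$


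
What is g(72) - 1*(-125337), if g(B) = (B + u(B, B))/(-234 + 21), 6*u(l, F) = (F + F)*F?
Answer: 8898327/71 ≈ 1.2533e+5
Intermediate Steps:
u(l, F) = F²/3 (u(l, F) = ((F + F)*F)/6 = ((2*F)*F)/6 = (2*F²)/6 = F²/3)
g(B) = -B/213 - B²/639 (g(B) = (B + B²/3)/(-234 + 21) = (B + B²/3)/(-213) = (B + B²/3)*(-1/213) = -B/213 - B²/639)
g(72) - 1*(-125337) = (1/639)*72*(-3 - 1*72) - 1*(-125337) = (1/639)*72*(-3 - 72) + 125337 = (1/639)*72*(-75) + 125337 = -600/71 + 125337 = 8898327/71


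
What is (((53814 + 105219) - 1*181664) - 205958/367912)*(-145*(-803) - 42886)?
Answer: -306200021652035/183956 ≈ -1.6645e+9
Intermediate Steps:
(((53814 + 105219) - 1*181664) - 205958/367912)*(-145*(-803) - 42886) = ((159033 - 181664) - 205958*1/367912)*(116435 - 42886) = (-22631 - 102979/183956)*73549 = -4163211215/183956*73549 = -306200021652035/183956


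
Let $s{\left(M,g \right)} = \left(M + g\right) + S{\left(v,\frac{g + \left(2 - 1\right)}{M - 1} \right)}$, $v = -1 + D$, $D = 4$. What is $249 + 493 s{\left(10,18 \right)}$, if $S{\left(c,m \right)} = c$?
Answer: $15532$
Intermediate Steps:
$v = 3$ ($v = -1 + 4 = 3$)
$s{\left(M,g \right)} = 3 + M + g$ ($s{\left(M,g \right)} = \left(M + g\right) + 3 = 3 + M + g$)
$249 + 493 s{\left(10,18 \right)} = 249 + 493 \left(3 + 10 + 18\right) = 249 + 493 \cdot 31 = 249 + 15283 = 15532$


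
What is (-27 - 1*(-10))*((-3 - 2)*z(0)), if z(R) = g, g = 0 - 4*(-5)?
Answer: 1700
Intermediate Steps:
g = 20 (g = 0 + 20 = 20)
z(R) = 20
(-27 - 1*(-10))*((-3 - 2)*z(0)) = (-27 - 1*(-10))*((-3 - 2)*20) = (-27 + 10)*(-5*20) = -17*(-100) = 1700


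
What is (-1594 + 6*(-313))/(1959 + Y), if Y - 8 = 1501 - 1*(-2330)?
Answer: -1736/2899 ≈ -0.59883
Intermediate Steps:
Y = 3839 (Y = 8 + (1501 - 1*(-2330)) = 8 + (1501 + 2330) = 8 + 3831 = 3839)
(-1594 + 6*(-313))/(1959 + Y) = (-1594 + 6*(-313))/(1959 + 3839) = (-1594 - 1878)/5798 = -3472*1/5798 = -1736/2899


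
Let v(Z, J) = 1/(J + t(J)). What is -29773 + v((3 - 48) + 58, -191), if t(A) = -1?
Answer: -5716417/192 ≈ -29773.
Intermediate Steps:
v(Z, J) = 1/(-1 + J) (v(Z, J) = 1/(J - 1) = 1/(-1 + J))
-29773 + v((3 - 48) + 58, -191) = -29773 + 1/(-1 - 191) = -29773 + 1/(-192) = -29773 - 1/192 = -5716417/192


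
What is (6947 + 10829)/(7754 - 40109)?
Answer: -17776/32355 ≈ -0.54941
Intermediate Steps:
(6947 + 10829)/(7754 - 40109) = 17776/(-32355) = 17776*(-1/32355) = -17776/32355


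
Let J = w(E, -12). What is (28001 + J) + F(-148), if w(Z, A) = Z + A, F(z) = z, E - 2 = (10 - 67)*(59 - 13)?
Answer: 25221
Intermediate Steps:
E = -2620 (E = 2 + (10 - 67)*(59 - 13) = 2 - 57*46 = 2 - 2622 = -2620)
w(Z, A) = A + Z
J = -2632 (J = -12 - 2620 = -2632)
(28001 + J) + F(-148) = (28001 - 2632) - 148 = 25369 - 148 = 25221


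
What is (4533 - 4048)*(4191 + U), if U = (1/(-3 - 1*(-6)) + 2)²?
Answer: 18317480/9 ≈ 2.0353e+6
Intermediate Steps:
U = 49/9 (U = (1/(-3 + 6) + 2)² = (1/3 + 2)² = (⅓ + 2)² = (7/3)² = 49/9 ≈ 5.4444)
(4533 - 4048)*(4191 + U) = (4533 - 4048)*(4191 + 49/9) = 485*(37768/9) = 18317480/9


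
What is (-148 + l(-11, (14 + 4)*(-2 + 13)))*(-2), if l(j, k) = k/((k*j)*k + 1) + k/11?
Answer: 112123576/431243 ≈ 260.00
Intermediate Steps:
l(j, k) = k/11 + k/(1 + j*k**2) (l(j, k) = k/((j*k)*k + 1) + k*(1/11) = k/(j*k**2 + 1) + k/11 = k/(1 + j*k**2) + k/11 = k/11 + k/(1 + j*k**2))
(-148 + l(-11, (14 + 4)*(-2 + 13)))*(-2) = (-148 + ((14 + 4)*(-2 + 13))*(12 - 11*(-2 + 13)**2*(14 + 4)**2)/(11*(1 - 11*(-2 + 13)**2*(14 + 4)**2)))*(-2) = (-148 + (18*11)*(12 - 11*(18*11)**2)/(11*(1 - 11*(18*11)**2)))*(-2) = (-148 + (1/11)*198*(12 - 11*198**2)/(1 - 11*198**2))*(-2) = (-148 + (1/11)*198*(12 - 11*39204)/(1 - 11*39204))*(-2) = (-148 + (1/11)*198*(12 - 431244)/(1 - 431244))*(-2) = (-148 + (1/11)*198*(-431232)/(-431243))*(-2) = (-148 + (1/11)*198*(-1/431243)*(-431232))*(-2) = (-148 + 7762176/431243)*(-2) = -56061788/431243*(-2) = 112123576/431243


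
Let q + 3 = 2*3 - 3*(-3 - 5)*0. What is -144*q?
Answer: -432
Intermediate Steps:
q = 3 (q = -3 + (2*3 - 3*(-3 - 5)*0) = -3 + (6 - 3*(-8)*0) = -3 + (6 + 24*0) = -3 + (6 + 0) = -3 + 6 = 3)
-144*q = -144*3 = -432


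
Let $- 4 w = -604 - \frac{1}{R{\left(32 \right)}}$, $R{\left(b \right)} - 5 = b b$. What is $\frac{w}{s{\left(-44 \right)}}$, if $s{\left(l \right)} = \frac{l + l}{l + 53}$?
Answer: $- \frac{1864551}{120736} \approx -15.443$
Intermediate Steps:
$R{\left(b \right)} = 5 + b^{2}$ ($R{\left(b \right)} = 5 + b b = 5 + b^{2}$)
$w = \frac{621517}{4116}$ ($w = - \frac{-604 - \frac{1}{5 + 32^{2}}}{4} = - \frac{-604 - \frac{1}{5 + 1024}}{4} = - \frac{-604 - \frac{1}{1029}}{4} = \left(- \frac{1}{4}\right) \left(- \frac{621517}{1029}\right) = \frac{621517}{4116} \approx 151.0$)
$s{\left(l \right)} = \frac{2 l}{53 + l}$
$\frac{w}{s{\left(-44 \right)}} = \frac{621517}{4116 \cdot 2 \left(-44\right) \frac{1}{53 - 44}} = \frac{621517}{4116 \cdot 2 \left(-44\right) \frac{1}{9}} = \frac{621517}{4116 \left(- \frac{88}{9}\right)} = \frac{621517}{4116} \left(- \frac{9}{88}\right) = - \frac{1864551}{120736}$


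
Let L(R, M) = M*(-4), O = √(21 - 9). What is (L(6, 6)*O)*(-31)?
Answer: 1488*√3 ≈ 2577.3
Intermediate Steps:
O = 2*√3 (O = √12 = 2*√3 ≈ 3.4641)
L(R, M) = -4*M
(L(6, 6)*O)*(-31) = ((-4*6)*(2*√3))*(-31) = -48*√3*(-31) = 1488*√3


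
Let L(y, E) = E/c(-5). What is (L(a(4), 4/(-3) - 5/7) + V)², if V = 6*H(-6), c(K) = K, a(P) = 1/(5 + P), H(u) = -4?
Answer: 6135529/11025 ≈ 556.51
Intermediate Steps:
L(y, E) = -E/5 (L(y, E) = E/(-5) = E*(-⅕) = -E/5)
V = -24 (V = 6*(-4) = -24)
(L(a(4), 4/(-3) - 5/7) + V)² = (-(4/(-3) - 5/7)/5 - 24)² = (-(4*(-⅓) - 5*⅐)/5 - 24)² = (-(-4/3 - 5/7)/5 - 24)² = (-⅕*(-43/21) - 24)² = (43/105 - 24)² = (-2477/105)² = 6135529/11025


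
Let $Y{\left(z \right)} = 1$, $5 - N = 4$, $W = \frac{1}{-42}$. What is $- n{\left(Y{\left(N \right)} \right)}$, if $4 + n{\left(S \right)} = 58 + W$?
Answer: $- \frac{2267}{42} \approx -53.976$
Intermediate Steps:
$W = - \frac{1}{42} \approx -0.02381$
$N = 1$ ($N = 5 - 4 = 1$)
$n{\left(S \right)} = \frac{2267}{42}$ ($n{\left(S \right)} = -4 + \left(58 - \frac{1}{42}\right) = -4 + \frac{2435}{42} = \frac{2267}{42}$)
$- n{\left(Y{\left(N \right)} \right)} = \left(-1\right) \frac{2267}{42} = - \frac{2267}{42}$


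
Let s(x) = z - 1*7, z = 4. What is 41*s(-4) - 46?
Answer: -169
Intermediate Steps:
s(x) = -3 (s(x) = 4 - 1*7 = 4 - 7 = -3)
41*s(-4) - 46 = 41*(-3) - 46 = -123 - 46 = -169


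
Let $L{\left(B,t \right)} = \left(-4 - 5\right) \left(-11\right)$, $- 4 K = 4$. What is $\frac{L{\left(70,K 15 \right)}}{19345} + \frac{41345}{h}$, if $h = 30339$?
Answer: $\frac{802822586}{586907955} \approx 1.3679$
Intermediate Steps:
$K = -1$ ($K = \left(- \frac{1}{4}\right) 4 = -1$)
$L{\left(B,t \right)} = 99$ ($L{\left(B,t \right)} = \left(-4 - 5\right) \left(-11\right) = \left(-9\right) \left(-11\right) = 99$)
$\frac{L{\left(70,K 15 \right)}}{19345} + \frac{41345}{h} = \frac{99}{19345} + \frac{41345}{30339} = \frac{802822586}{586907955}$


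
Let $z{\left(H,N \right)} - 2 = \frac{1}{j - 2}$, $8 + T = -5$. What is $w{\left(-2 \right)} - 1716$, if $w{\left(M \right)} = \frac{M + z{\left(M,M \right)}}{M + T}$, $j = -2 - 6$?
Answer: $- \frac{257399}{150} \approx -1716.0$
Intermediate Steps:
$j = -8$ ($j = -2 - 6 = -8$)
$T = -13$ ($T = -8 - 5 = -13$)
$z{\left(H,N \right)} = \frac{19}{10}$ ($z{\left(H,N \right)} = 2 + \frac{1}{-8 - 2} = 2 + \frac{1}{-10} = 2 - \frac{1}{10} = \frac{19}{10}$)
$w{\left(M \right)} = \frac{\frac{19}{10} + M}{-13 + M}$ ($w{\left(M \right)} = \frac{M + \frac{19}{10}}{M - 13} = \frac{\frac{19}{10} + M}{-13 + M}$)
$w{\left(-2 \right)} - 1716 = \frac{\frac{19}{10} - 2}{-13 - 2} - 1716 = \frac{1}{-15} \left(- \frac{1}{10}\right) - 1716 = \left(- \frac{1}{15}\right) \left(- \frac{1}{10}\right) - 1716 = \frac{1}{150} - 1716 = - \frac{257399}{150}$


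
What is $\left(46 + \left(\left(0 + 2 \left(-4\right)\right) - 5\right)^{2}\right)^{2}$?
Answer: $46225$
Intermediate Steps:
$\left(46 + \left(\left(0 + 2 \left(-4\right)\right) - 5\right)^{2}\right)^{2} = \left(46 + \left(\left(0 - 8\right) - 5\right)^{2}\right)^{2} = \left(46 + \left(-8 - 5\right)^{2}\right)^{2} = \left(46 + \left(-13\right)^{2}\right)^{2} = \left(46 + 169\right)^{2} = 215^{2} = 46225$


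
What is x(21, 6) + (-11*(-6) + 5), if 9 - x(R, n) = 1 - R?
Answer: 100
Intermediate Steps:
x(R, n) = 8 + R (x(R, n) = 9 - (1 - R) = 9 + (-1 + R) = 8 + R)
x(21, 6) + (-11*(-6) + 5) = (8 + 21) + (-11*(-6) + 5) = 29 + (66 + 5) = 29 + 71 = 100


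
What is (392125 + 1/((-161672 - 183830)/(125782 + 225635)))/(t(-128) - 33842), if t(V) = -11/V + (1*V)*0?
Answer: -8670695701312/748316735515 ≈ -11.587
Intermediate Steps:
t(V) = -11/V (t(V) = -11/V + V*0 = -11/V + 0 = -11/V)
(392125 + 1/((-161672 - 183830)/(125782 + 225635)))/(t(-128) - 33842) = (392125 + 1/((-161672 - 183830)/(125782 + 225635)))/(-11/(-128) - 33842) = (392125 + 1/(-345502/351417))/(-11*(-1/128) - 33842) = (392125 + 1/(-345502*1/351417))/(11/128 - 33842) = (392125 + 1/(-345502/351417))/(-4331765/128) = (392125 - 351417/345502)*(-128/4331765) = (135479620333/345502)*(-128/4331765) = -8670695701312/748316735515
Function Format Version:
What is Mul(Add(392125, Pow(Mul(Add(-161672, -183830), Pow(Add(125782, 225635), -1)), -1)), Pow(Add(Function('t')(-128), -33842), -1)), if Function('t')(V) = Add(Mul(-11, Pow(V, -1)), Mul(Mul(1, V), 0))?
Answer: Rational(-8670695701312, 748316735515) ≈ -11.587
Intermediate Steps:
Function('t')(V) = Mul(-11, Pow(V, -1)) (Function('t')(V) = Add(Mul(-11, Pow(V, -1)), Mul(V, 0)) = Add(Mul(-11, Pow(V, -1)), 0) = Mul(-11, Pow(V, -1)))
Mul(Add(392125, Pow(Mul(Add(-161672, -183830), Pow(Add(125782, 225635), -1)), -1)), Pow(Add(Function('t')(-128), -33842), -1)) = Mul(Add(392125, Pow(Mul(Add(-161672, -183830), Pow(Add(125782, 225635), -1)), -1)), Pow(Add(Mul(-11, Pow(-128, -1)), -33842), -1)) = Mul(Add(392125, Pow(Mul(-345502, Pow(351417, -1)), -1)), Pow(Add(Mul(-11, Rational(-1, 128)), -33842), -1)) = Mul(Add(392125, Pow(Mul(-345502, Rational(1, 351417)), -1)), Pow(Add(Rational(11, 128), -33842), -1)) = Mul(Add(392125, Pow(Rational(-345502, 351417), -1)), Pow(Rational(-4331765, 128), -1)) = Mul(Add(392125, Rational(-351417, 345502)), Rational(-128, 4331765)) = Mul(Rational(135479620333, 345502), Rational(-128, 4331765)) = Rational(-8670695701312, 748316735515)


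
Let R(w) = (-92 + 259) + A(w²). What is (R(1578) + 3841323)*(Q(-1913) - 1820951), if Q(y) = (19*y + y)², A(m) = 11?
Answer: 5616300004140149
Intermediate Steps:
Q(y) = 400*y² (Q(y) = (20*y)² = 400*y²)
R(w) = 178 (R(w) = (-92 + 259) + 11 = 167 + 11 = 178)
(R(1578) + 3841323)*(Q(-1913) - 1820951) = (178 + 3841323)*(400*(-1913)² - 1820951) = 3841501*(400*3659569 - 1820951) = 3841501*(1463827600 - 1820951) = 3841501*1462006649 = 5616300004140149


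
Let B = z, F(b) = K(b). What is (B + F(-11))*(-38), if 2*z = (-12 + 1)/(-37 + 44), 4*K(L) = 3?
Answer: 19/14 ≈ 1.3571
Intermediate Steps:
K(L) = ¾ (K(L) = (¼)*3 = ¾)
F(b) = ¾
z = -11/14 (z = ((-12 + 1)/(-37 + 44))/2 = (-11/7)/2 = (-11*⅐)/2 = (½)*(-11/7) = -11/14 ≈ -0.78571)
B = -11/14 ≈ -0.78571
(B + F(-11))*(-38) = (-11/14 + ¾)*(-38) = -1/28*(-38) = 19/14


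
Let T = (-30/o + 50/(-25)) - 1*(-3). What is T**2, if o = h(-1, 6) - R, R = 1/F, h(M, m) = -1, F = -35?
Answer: 293764/289 ≈ 1016.5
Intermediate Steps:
R = -1/35 (R = 1/(-35) = -1/35 ≈ -0.028571)
o = -34/35 (o = -1 - 1*(-1/35) = -1 + 1/35 = -34/35 ≈ -0.97143)
T = 542/17 (T = (-30/(-34/35) + 50/(-25)) - 1*(-3) = (-30*(-35/34) + 50*(-1/25)) + 3 = (525/17 - 2) + 3 = 491/17 + 3 = 542/17 ≈ 31.882)
T**2 = (542/17)**2 = 293764/289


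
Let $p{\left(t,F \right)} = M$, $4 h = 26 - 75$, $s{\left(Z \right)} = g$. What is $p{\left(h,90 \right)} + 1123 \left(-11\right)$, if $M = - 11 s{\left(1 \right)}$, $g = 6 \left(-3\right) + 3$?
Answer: $-12188$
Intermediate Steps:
$g = -15$ ($g = -18 + 3 = -15$)
$s{\left(Z \right)} = -15$
$h = - \frac{49}{4}$ ($h = \frac{26 - 75}{4} = \frac{1}{4} \left(-49\right) = - \frac{49}{4} \approx -12.25$)
$M = 165$ ($M = \left(-11\right) \left(-15\right) = 165$)
$p{\left(t,F \right)} = 165$
$p{\left(h,90 \right)} + 1123 \left(-11\right) = 165 + 1123 \left(-11\right) = 165 - 12353 = -12188$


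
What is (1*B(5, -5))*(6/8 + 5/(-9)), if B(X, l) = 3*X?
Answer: 35/12 ≈ 2.9167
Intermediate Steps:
(1*B(5, -5))*(6/8 + 5/(-9)) = (1*(3*5))*(6/8 + 5/(-9)) = (1*15)*(6*(⅛) + 5*(-⅑)) = 15*(¾ - 5/9) = 15*(7/36) = 35/12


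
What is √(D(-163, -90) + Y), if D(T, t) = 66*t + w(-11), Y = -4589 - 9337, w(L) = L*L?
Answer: I*√19745 ≈ 140.52*I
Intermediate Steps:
w(L) = L²
Y = -13926
D(T, t) = 121 + 66*t (D(T, t) = 66*t + (-11)² = 66*t + 121 = 121 + 66*t)
√(D(-163, -90) + Y) = √((121 + 66*(-90)) - 13926) = √((121 - 5940) - 13926) = √(-5819 - 13926) = √(-19745) = I*√19745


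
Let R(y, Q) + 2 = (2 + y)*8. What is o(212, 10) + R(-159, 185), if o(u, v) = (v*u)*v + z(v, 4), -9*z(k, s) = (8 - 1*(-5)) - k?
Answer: 59825/3 ≈ 19942.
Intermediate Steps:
z(k, s) = -13/9 + k/9 (z(k, s) = -((8 - 1*(-5)) - k)/9 = -((8 + 5) - k)/9 = -(13 - k)/9 = -13/9 + k/9)
o(u, v) = -13/9 + v/9 + u*v**2 (o(u, v) = (v*u)*v + (-13/9 + v/9) = (u*v)*v + (-13/9 + v/9) = u*v**2 + (-13/9 + v/9) = -13/9 + v/9 + u*v**2)
R(y, Q) = 14 + 8*y (R(y, Q) = -2 + (2 + y)*8 = -2 + (16 + 8*y) = 14 + 8*y)
o(212, 10) + R(-159, 185) = (-13/9 + (1/9)*10 + 212*10**2) + (14 + 8*(-159)) = (-13/9 + 10/9 + 212*100) + (14 - 1272) = (-13/9 + 10/9 + 21200) - 1258 = 63599/3 - 1258 = 59825/3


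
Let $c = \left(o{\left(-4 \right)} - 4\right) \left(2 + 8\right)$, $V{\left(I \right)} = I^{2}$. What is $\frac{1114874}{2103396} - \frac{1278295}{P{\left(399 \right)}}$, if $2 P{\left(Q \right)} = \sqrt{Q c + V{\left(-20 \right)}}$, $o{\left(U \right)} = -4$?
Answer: $\frac{557437}{1051698} + \frac{255659 i \sqrt{1970}}{788} \approx 0.53004 + 14400.0 i$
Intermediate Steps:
$c = -80$ ($c = \left(-4 - 4\right) \left(2 + 8\right) = \left(-8\right) 10 = -80$)
$P{\left(Q \right)} = \frac{\sqrt{400 - 80 Q}}{2}$ ($P{\left(Q \right)} = \frac{\sqrt{Q \left(-80\right) + \left(-20\right)^{2}}}{2} = \frac{\sqrt{- 80 Q + 400}}{2} = \frac{\sqrt{400 - 80 Q}}{2}$)
$\frac{1114874}{2103396} - \frac{1278295}{P{\left(399 \right)}} = \frac{1114874}{2103396} - \frac{1278295}{2 \sqrt{25 - 1995}} = 1114874 \cdot \frac{1}{2103396} - \frac{1278295}{2 \sqrt{25 - 1995}} = \frac{557437}{1051698} - \frac{1278295}{2 \sqrt{-1970}} = \frac{557437}{1051698} - \frac{1278295}{2 i \sqrt{1970}} = \frac{557437}{1051698} - 1278295 \left(- \frac{i \sqrt{1970}}{3940}\right) = \frac{557437}{1051698} + \frac{255659 i \sqrt{1970}}{788}$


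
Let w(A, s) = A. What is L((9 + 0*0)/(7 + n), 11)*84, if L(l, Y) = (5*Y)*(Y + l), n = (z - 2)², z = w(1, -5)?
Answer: 112035/2 ≈ 56018.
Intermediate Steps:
z = 1
n = 1 (n = (1 - 2)² = (-1)² = 1)
L(l, Y) = 5*Y*(Y + l)
L((9 + 0*0)/(7 + n), 11)*84 = (5*11*(11 + (9 + 0*0)/(7 + 1)))*84 = (5*11*(11 + (9 + 0)/8))*84 = (5*11*(11 + 9*(⅛)))*84 = (5*11*(11 + 9/8))*84 = (5*11*(97/8))*84 = (5335/8)*84 = 112035/2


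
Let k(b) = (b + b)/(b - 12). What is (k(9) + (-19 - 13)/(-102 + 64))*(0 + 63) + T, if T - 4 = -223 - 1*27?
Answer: -10848/19 ≈ -570.95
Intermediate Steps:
T = -246 (T = 4 + (-223 - 1*27) = 4 + (-223 - 27) = 4 - 250 = -246)
k(b) = 2*b/(-12 + b) (k(b) = (2*b)/(-12 + b) = 2*b/(-12 + b))
(k(9) + (-19 - 13)/(-102 + 64))*(0 + 63) + T = (2*9/(-12 + 9) + (-19 - 13)/(-102 + 64))*(0 + 63) - 246 = (2*9/(-3) - 32/(-38))*63 - 246 = (2*9*(-⅓) - 32*(-1/38))*63 - 246 = (-6 + 16/19)*63 - 246 = -98/19*63 - 246 = -6174/19 - 246 = -10848/19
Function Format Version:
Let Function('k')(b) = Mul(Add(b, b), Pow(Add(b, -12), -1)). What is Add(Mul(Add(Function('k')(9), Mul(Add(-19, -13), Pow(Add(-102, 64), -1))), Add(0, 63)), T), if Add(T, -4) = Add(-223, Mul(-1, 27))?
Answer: Rational(-10848, 19) ≈ -570.95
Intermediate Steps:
T = -246 (T = Add(4, Add(-223, Mul(-1, 27))) = Add(4, Add(-223, -27)) = Add(4, -250) = -246)
Function('k')(b) = Mul(2, b, Pow(Add(-12, b), -1)) (Function('k')(b) = Mul(Mul(2, b), Pow(Add(-12, b), -1)) = Mul(2, b, Pow(Add(-12, b), -1)))
Add(Mul(Add(Function('k')(9), Mul(Add(-19, -13), Pow(Add(-102, 64), -1))), Add(0, 63)), T) = Add(Mul(Add(Mul(2, 9, Pow(Add(-12, 9), -1)), Mul(Add(-19, -13), Pow(Add(-102, 64), -1))), Add(0, 63)), -246) = Add(Mul(Add(Mul(2, 9, Pow(-3, -1)), Mul(-32, Pow(-38, -1))), 63), -246) = Add(Mul(Add(Mul(2, 9, Rational(-1, 3)), Mul(-32, Rational(-1, 38))), 63), -246) = Add(Mul(Add(-6, Rational(16, 19)), 63), -246) = Add(Mul(Rational(-98, 19), 63), -246) = Add(Rational(-6174, 19), -246) = Rational(-10848, 19)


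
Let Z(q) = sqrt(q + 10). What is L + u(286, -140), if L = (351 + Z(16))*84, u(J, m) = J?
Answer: 29770 + 84*sqrt(26) ≈ 30198.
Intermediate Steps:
Z(q) = sqrt(10 + q)
L = 29484 + 84*sqrt(26) (L = (351 + sqrt(10 + 16))*84 = (351 + sqrt(26))*84 = 29484 + 84*sqrt(26) ≈ 29912.)
L + u(286, -140) = (29484 + 84*sqrt(26)) + 286 = 29770 + 84*sqrt(26)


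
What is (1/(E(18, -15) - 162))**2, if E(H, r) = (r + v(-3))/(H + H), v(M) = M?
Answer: 4/105625 ≈ 3.7870e-5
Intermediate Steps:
E(H, r) = (-3 + r)/(2*H) (E(H, r) = (r - 3)/(H + H) = (-3 + r)/((2*H)) = (-3 + r)*(1/(2*H)) = (-3 + r)/(2*H))
(1/(E(18, -15) - 162))**2 = (1/((1/2)*(-3 - 15)/18 - 162))**2 = (1/((1/2)*(1/18)*(-18) - 162))**2 = (1/(-1/2 - 162))**2 = (1/(-325/2))**2 = (-2/325)**2 = 4/105625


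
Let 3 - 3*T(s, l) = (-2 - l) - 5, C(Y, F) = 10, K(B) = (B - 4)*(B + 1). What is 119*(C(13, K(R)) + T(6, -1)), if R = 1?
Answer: 1547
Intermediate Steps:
K(B) = (1 + B)*(-4 + B) (K(B) = (-4 + B)*(1 + B) = (1 + B)*(-4 + B))
T(s, l) = 10/3 + l/3 (T(s, l) = 1 - ((-2 - l) - 5)/3 = 1 - (-7 - l)/3 = 1 + (7/3 + l/3) = 10/3 + l/3)
119*(C(13, K(R)) + T(6, -1)) = 119*(10 + (10/3 + (⅓)*(-1))) = 119*(10 + (10/3 - ⅓)) = 119*(10 + 3) = 119*13 = 1547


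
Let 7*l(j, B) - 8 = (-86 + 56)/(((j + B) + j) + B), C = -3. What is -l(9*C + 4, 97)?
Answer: -577/518 ≈ -1.1139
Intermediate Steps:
l(j, B) = 8/7 - 30/(7*(2*B + 2*j)) (l(j, B) = 8/7 + ((-86 + 56)/(((j + B) + j) + B))/7 = 8/7 + (-30/(((B + j) + j) + B))/7 = 8/7 + (-30/((B + 2*j) + B))/7 = 8/7 + (-30/(2*B + 2*j))/7 = 8/7 - 30/(7*(2*B + 2*j)))
-l(9*C + 4, 97) = -(-15 + 8*97 + 8*(9*(-3) + 4))/(7*(97 + (9*(-3) + 4))) = -(-15 + 776 + 8*(-27 + 4))/(7*(97 + (-27 + 4))) = -(-15 + 776 + 8*(-23))/(7*(97 - 23)) = -(-15 + 776 - 184)/(7*74) = -577/(7*74) = -1*577/518 = -577/518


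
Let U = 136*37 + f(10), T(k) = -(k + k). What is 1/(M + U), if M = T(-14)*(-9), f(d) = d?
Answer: 1/4790 ≈ 0.00020877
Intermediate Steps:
T(k) = -2*k
U = 5042 (U = 136*37 + 10 = 5032 + 10 = 5042)
M = -252 (M = -2*(-14)*(-9) = 28*(-9) = -252)
1/(M + U) = 1/(-252 + 5042) = 1/4790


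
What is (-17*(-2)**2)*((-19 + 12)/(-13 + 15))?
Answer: 238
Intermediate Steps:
(-17*(-2)**2)*((-19 + 12)/(-13 + 15)) = (-17*4)*(-7/2) = -(-476)/2 = -68*(-7/2) = 238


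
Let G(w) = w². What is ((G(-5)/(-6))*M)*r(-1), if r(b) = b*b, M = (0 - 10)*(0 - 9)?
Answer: -375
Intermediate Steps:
M = 90 (M = -10*(-9) = 90)
r(b) = b²
((G(-5)/(-6))*M)*r(-1) = (((-5)²/(-6))*90)*(-1)² = ((25*(-⅙))*90)*1 = -25/6*90*1 = -375*1 = -375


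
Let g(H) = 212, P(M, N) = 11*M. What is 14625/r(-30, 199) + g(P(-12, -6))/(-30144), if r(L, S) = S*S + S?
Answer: 540523/1499664 ≈ 0.36043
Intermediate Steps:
r(L, S) = S + S² (r(L, S) = S² + S = S + S²)
14625/r(-30, 199) + g(P(-12, -6))/(-30144) = 14625/((199*(1 + 199))) + 212/(-30144) = 14625/((199*200)) + 212*(-1/30144) = 14625/39800 - 53/7536 = 14625*(1/39800) - 53/7536 = 585/1592 - 53/7536 = 540523/1499664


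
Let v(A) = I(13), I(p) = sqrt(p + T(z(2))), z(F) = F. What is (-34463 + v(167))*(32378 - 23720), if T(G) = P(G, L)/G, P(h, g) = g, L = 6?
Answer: -298346022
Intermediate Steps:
T(G) = 6/G
I(p) = sqrt(3 + p) (I(p) = sqrt(p + 6/2) = sqrt(p + 6*(1/2)) = sqrt(p + 3) = sqrt(3 + p))
v(A) = 4 (v(A) = sqrt(3 + 13) = sqrt(16) = 4)
(-34463 + v(167))*(32378 - 23720) = (-34463 + 4)*(32378 - 23720) = -34459*8658 = -298346022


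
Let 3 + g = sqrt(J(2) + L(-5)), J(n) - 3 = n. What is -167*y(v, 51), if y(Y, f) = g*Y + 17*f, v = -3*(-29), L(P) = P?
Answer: -101202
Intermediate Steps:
J(n) = 3 + n
v = 87
g = -3 (g = -3 + sqrt((3 + 2) - 5) = -3 + sqrt(5 - 5) = -3 + sqrt(0) = -3 + 0 = -3)
y(Y, f) = -3*Y + 17*f
-167*y(v, 51) = -167*(-3*87 + 17*51) = -167*(-261 + 867) = -167*606 = -101202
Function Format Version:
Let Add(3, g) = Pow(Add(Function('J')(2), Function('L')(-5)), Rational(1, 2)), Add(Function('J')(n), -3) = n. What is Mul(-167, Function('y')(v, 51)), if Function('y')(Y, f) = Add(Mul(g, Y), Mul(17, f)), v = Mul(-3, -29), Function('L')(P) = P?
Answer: -101202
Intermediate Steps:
Function('J')(n) = Add(3, n)
v = 87
g = -3 (g = Add(-3, Pow(Add(Add(3, 2), -5), Rational(1, 2))) = Add(-3, Pow(Add(5, -5), Rational(1, 2))) = Add(-3, Pow(0, Rational(1, 2))) = Add(-3, 0) = -3)
Function('y')(Y, f) = Add(Mul(-3, Y), Mul(17, f))
Mul(-167, Function('y')(v, 51)) = Mul(-167, Add(Mul(-3, 87), Mul(17, 51))) = Mul(-167, Add(-261, 867)) = Mul(-167, 606) = -101202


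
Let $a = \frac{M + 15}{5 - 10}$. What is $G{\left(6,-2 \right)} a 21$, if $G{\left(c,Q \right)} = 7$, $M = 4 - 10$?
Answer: $- \frac{1323}{5} \approx -264.6$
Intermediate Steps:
$M = -6$ ($M = 4 - 10 = -6$)
$a = - \frac{9}{5}$ ($a = \frac{-6 + 15}{5 - 10} = \frac{9}{-5} = 9 \left(- \frac{1}{5}\right) = - \frac{9}{5} \approx -1.8$)
$G{\left(6,-2 \right)} a 21 = 7 \left(- \frac{9}{5}\right) 21 = \left(- \frac{63}{5}\right) 21 = - \frac{1323}{5}$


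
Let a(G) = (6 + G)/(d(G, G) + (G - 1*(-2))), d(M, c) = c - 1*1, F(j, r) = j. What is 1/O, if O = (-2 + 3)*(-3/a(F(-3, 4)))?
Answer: ⅕ ≈ 0.20000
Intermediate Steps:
d(M, c) = -1 + c (d(M, c) = c - 1 = -1 + c)
a(G) = (6 + G)/(1 + 2*G) (a(G) = (6 + G)/((-1 + G) + (G - 1*(-2))) = (6 + G)/((-1 + G) + (G + 2)) = (6 + G)/((-1 + G) + (2 + G)) = (6 + G)/(1 + 2*G))
O = 5 (O = (-2 + 3)*(-3*(1 + 2*(-3))/(6 - 3)) = 1*(-3/(3/(1 - 6))) = 1*(-3/(3/(-5))) = 1*(-3/((-⅕*3))) = 1*(-3/(-⅗)) = 1*(-3*(-5/3)) = 1*5 = 5)
1/O = 1/5 = ⅕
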